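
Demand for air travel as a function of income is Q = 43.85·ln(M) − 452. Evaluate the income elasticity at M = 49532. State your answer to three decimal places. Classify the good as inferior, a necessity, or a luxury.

1.990 (luxury)

At M = 49532: Q = 22.035.
dQ/dM = 43.85/M = 0.000885286 at this income.
η = (dQ/dM)·(M/Q) = 0.000885286 × (49532/22.035) = 1.990.
Since η > 1, the good is a luxury.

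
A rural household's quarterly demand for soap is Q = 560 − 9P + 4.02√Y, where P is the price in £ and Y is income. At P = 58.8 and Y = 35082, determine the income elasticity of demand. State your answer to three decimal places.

0.480

At P = 58.8, Y = 35082: Q = 783.754.
Holding P constant, ∂Q/∂Y = 4.02/(2√Y) = 0.0107313.
η_Y = (∂Q/∂Y)·(Y/Q) = 0.0107313 × (35082/783.754) = 0.480.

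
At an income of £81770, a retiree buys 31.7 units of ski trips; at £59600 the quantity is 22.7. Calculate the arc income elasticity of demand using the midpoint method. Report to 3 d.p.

1.055

ΔQ = 22.7 − 31.7 = -9; midpoint Q̄ = (31.7 + 22.7)/2 = 27.2.
ΔI = 59600 − 81770 = -22170; midpoint Ī = (81770 + 59600)/2 = 70685.
η = (ΔQ/Q̄) ÷ (ΔI/Ī) = (-9/27.2) ÷ (-22170/70685) = 1.055.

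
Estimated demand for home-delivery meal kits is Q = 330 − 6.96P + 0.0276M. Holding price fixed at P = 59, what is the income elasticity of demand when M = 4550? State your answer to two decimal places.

2.79

At P = 59, M = 4550: Q = 44.940.
Holding P constant, ∂Q/∂M = 0.0276.
η_M = (∂Q/∂M)·(M/Q) = 0.0276 × (4550/44.940) = 2.79.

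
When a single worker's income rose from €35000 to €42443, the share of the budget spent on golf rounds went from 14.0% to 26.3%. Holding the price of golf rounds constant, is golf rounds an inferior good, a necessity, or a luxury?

luxury

The budget share rises as income rises, so η > 1.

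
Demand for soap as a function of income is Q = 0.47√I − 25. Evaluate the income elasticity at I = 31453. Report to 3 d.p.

At I = 31453: Q = 58.354.
dQ/dI = 0.47/(2√I) = 0.00132506 at this income.
η = (dQ/dI)·(I/Q) = 0.00132506 × (31453/58.354) = 0.714.

0.714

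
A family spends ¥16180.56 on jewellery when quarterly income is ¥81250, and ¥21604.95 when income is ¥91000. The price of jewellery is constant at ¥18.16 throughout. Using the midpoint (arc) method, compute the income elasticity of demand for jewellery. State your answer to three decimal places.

With a constant price, Q₁ = 16180.56/18.16 = 891.000 and Q₂ = 21604.95/18.16 = 1189.700 (equivalently, work directly with expenditure since P cancels).
Midpoint %ΔQ = (21604.95 − 16180.56)/18892.76 = 0.28711; midpoint %ΔI = (91000 − 81250)/86125 = 0.11321.
η = 0.28711 / 0.11321 = 2.536.

2.536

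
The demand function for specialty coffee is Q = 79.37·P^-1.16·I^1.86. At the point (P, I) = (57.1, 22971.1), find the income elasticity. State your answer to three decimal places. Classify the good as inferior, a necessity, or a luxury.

1.860 (luxury)

For a multiplicative demand Q = A·P^α·I^β, the income elasticity is β everywhere.
Here β = 1.86, so η = 1.860.
Since η > 1, this is a luxury.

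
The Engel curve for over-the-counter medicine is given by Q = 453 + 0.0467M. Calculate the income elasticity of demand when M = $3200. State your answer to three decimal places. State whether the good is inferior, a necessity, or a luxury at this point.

0.248 (necessity)

At M = 3200: Q = 602.440.
dQ/dM = 0.0467.
η = (dQ/dM)·(M/Q) = 0.0467 × (3200/602.440) = 0.248.
Since 0 < η < 1, the good is a necessity.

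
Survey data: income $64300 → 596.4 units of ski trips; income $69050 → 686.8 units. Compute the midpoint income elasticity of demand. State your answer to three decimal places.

ΔQ = 686.8 − 596.4 = 90.4; midpoint Q̄ = (596.4 + 686.8)/2 = 641.6.
ΔI = 69050 − 64300 = 4750; midpoint Ī = (64300 + 69050)/2 = 66675.
η = (ΔQ/Q̄) ÷ (ΔI/Ī) = (90.4/641.6) ÷ (4750/66675) = 1.978.

1.978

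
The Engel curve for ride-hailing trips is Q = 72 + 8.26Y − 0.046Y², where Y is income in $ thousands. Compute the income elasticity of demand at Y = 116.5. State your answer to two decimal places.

-0.70

At Y = 116.5: Q = 409.9665.
dQ/dY = 8.26 − 0.092Y = -2.45800.
η = (dQ/dY)·(Y/Q) = -2.45800 × (116.5/409.9665) = -0.70.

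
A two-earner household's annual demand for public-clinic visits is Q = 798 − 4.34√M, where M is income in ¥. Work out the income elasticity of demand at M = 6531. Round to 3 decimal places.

-0.392

At M = 6531: Q = 447.265.
dQ/dM = -4.34/(2√M) = -0.0268516 at this income.
η = (dQ/dM)·(M/Q) = -0.0268516 × (6531/447.265) = -0.392.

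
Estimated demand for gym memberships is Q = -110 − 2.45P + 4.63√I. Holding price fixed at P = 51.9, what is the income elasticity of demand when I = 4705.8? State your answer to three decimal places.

1.974

At P = 51.9, I = 4705.8: Q = 80.458.
Holding P constant, ∂Q/∂I = 4.63/(2√I) = 0.0337469.
η_I = (∂Q/∂I)·(I/Q) = 0.0337469 × (4705.8/80.458) = 1.974.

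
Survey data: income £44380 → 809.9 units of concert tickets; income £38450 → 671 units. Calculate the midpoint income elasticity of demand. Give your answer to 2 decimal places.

1.31

ΔQ = 671 − 809.9 = -138.9; midpoint Q̄ = (809.9 + 671)/2 = 740.45.
ΔI = 38450 − 44380 = -5930; midpoint Ī = (44380 + 38450)/2 = 41415.
η = (ΔQ/Q̄) ÷ (ΔI/Ī) = (-138.9/740.45) ÷ (-5930/41415) = 1.31.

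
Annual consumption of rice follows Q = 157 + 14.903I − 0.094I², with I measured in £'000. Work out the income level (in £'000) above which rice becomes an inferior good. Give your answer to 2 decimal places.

79.27

dQ/dI = 14.903 − 0.188I.
The good is inferior where dQ/dI < 0. Setting dQ/dI = 0 gives I = 14.903 / 0.188 = 79.27.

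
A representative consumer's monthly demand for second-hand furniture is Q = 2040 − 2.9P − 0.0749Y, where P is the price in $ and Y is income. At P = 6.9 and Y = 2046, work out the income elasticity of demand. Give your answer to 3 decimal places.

At P = 6.9, Y = 2046: Q = 1866.745.
Holding P constant, ∂Q/∂Y = −0.0749.
η_Y = (∂Q/∂Y)·(Y/Q) = -0.0749 × (2046/1866.745) = -0.082.

-0.082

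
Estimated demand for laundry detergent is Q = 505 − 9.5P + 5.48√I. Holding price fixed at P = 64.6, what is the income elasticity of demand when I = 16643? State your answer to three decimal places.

At P = 64.6, I = 16643: Q = 598.262.
Holding P constant, ∂Q/∂I = 5.48/(2√I) = 0.021239.
η_I = (∂Q/∂I)·(I/Q) = 0.021239 × (16643/598.262) = 0.591.

0.591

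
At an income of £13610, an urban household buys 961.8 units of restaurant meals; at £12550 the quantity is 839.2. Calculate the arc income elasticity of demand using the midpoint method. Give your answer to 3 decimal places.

ΔQ = 839.2 − 961.8 = -122.6; midpoint Q̄ = (961.8 + 839.2)/2 = 900.5.
ΔI = 12550 − 13610 = -1060; midpoint Ī = (13610 + 12550)/2 = 13080.
η = (ΔQ/Q̄) ÷ (ΔI/Ī) = (-122.6/900.5) ÷ (-1060/13080) = 1.680.

1.680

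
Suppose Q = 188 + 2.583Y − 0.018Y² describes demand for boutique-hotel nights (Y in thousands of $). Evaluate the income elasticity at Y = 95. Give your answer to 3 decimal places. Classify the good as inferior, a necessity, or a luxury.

-0.293 (inferior good)

At Y = 95: Q = 270.9350.
dQ/dY = 2.583 − 0.036Y = -0.83700.
η = (dQ/dY)·(Y/Q) = -0.83700 × (95/270.9350) = -0.293.
η < 0 ⇒ inferior good.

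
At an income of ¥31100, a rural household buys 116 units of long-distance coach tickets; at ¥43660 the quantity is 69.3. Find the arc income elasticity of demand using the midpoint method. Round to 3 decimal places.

-1.500

ΔQ = 69.3 − 116 = -46.7; midpoint Q̄ = (116 + 69.3)/2 = 92.65.
ΔI = 43660 − 31100 = 12560; midpoint Ī = (31100 + 43660)/2 = 37380.
η = (ΔQ/Q̄) ÷ (ΔI/Ī) = (-46.7/92.65) ÷ (12560/37380) = -1.500.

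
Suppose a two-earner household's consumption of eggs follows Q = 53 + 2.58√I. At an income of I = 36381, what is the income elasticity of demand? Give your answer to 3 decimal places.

0.451

At I = 36381: Q = 545.104.
dQ/dI = 2.58/(2√I) = 0.0067632 at this income.
η = (dQ/dI)·(I/Q) = 0.0067632 × (36381/545.104) = 0.451.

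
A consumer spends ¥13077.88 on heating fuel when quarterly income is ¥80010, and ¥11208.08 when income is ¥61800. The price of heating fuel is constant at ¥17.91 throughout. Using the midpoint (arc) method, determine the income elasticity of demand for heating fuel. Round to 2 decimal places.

With a constant price, Q₁ = 13077.88/17.91 = 730.200 and Q₂ = 11208.08/17.91 = 625.800 (equivalently, work directly with expenditure since P cancels).
Midpoint %ΔQ = (11208.08 − 13077.88)/12142.98 = -0.15398; midpoint %ΔI = (61800 − 80010)/70905 = -0.25682.
η = -0.15398 / -0.25682 = 0.60.

0.60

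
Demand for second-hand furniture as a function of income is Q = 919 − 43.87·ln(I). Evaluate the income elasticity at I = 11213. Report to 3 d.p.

-0.086

At I = 11213: Q = 509.920.
dQ/dI = -43.87/I = -0.00391242 at this income.
η = (dQ/dI)·(I/Q) = -0.00391242 × (11213/509.920) = -0.086.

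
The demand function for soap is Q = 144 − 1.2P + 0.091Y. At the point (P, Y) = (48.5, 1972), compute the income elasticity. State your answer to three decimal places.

0.677

At P = 48.5, Y = 1972: Q = 265.252.
Holding P constant, ∂Q/∂Y = 0.091.
η_Y = (∂Q/∂Y)·(Y/Q) = 0.091 × (1972/265.252) = 0.677.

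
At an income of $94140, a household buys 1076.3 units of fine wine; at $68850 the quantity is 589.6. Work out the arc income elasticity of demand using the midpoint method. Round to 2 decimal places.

1.88

ΔQ = 589.6 − 1076.3 = -486.7; midpoint Q̄ = (1076.3 + 589.6)/2 = 832.95.
ΔI = 68850 − 94140 = -25290; midpoint Ī = (94140 + 68850)/2 = 81495.
η = (ΔQ/Q̄) ÷ (ΔI/Ī) = (-486.7/832.95) ÷ (-25290/81495) = 1.88.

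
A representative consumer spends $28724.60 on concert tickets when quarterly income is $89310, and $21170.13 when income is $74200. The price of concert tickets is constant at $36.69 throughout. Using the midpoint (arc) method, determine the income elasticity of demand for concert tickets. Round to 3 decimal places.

With a constant price, Q₁ = 28724.60/36.69 = 782.900 and Q₂ = 21170.13/36.69 = 577.000 (equivalently, work directly with expenditure since P cancels).
Midpoint %ΔQ = (21170.13 − 28724.60)/24947.37 = -0.30282; midpoint %ΔI = (74200 − 89310)/81755 = -0.18482.
η = -0.30282 / -0.18482 = 1.638.

1.638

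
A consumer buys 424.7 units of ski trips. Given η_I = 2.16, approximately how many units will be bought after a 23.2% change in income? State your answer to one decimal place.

%ΔQ ≈ η × %ΔI = 2.16 × 23.2% = 50.112%.
New Q ≈ 424.7 × (1 + 0.50112) = 637.5.

637.5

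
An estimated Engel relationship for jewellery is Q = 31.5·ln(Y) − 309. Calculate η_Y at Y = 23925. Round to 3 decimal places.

At Y = 23925: Q = 8.604.
dQ/dY = 31.5/Y = 0.00131661 at this income.
η = (dQ/dY)·(Y/Q) = 0.00131661 × (23925/8.604) = 3.661.

3.661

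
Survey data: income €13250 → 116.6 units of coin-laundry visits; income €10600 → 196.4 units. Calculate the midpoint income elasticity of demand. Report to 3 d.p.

-2.295

ΔQ = 196.4 − 116.6 = 79.8; midpoint Q̄ = (116.6 + 196.4)/2 = 156.5.
ΔI = 10600 − 13250 = -2650; midpoint Ī = (13250 + 10600)/2 = 11925.
η = (ΔQ/Q̄) ÷ (ΔI/Ī) = (79.8/156.5) ÷ (-2650/11925) = -2.295.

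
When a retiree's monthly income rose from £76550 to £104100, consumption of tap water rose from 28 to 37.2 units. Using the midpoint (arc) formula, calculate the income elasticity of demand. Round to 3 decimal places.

0.925

ΔQ = 37.2 − 28 = 9.2; midpoint Q̄ = (28 + 37.2)/2 = 32.6.
ΔI = 104100 − 76550 = 27550; midpoint Ī = (76550 + 104100)/2 = 90325.
η = (ΔQ/Q̄) ÷ (ΔI/Ī) = (9.2/32.6) ÷ (27550/90325) = 0.925.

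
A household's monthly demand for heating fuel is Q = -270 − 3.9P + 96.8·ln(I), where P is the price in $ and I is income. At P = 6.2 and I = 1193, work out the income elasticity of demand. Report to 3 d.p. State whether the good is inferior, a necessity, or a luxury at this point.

0.247 (necessity)

At P = 6.2, I = 1193: Q = 391.573.
Holding P constant, ∂Q/∂I = 96.8/I = 0.08114.
η_I = (∂Q/∂I)·(I/Q) = 0.08114 × (1193/391.573) = 0.247.
Since 0 < η < 1, this is a necessity.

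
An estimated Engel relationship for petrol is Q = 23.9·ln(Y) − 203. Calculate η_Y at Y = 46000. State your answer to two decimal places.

0.45

At Y = 46000: Q = 53.600.
dQ/dY = 23.9/Y = 0.000519565 at this income.
η = (dQ/dY)·(Y/Q) = 0.000519565 × (46000/53.600) = 0.45.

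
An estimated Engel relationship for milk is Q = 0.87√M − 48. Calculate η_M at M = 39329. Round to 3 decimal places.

0.693

At M = 39329: Q = 124.534.
dQ/dM = 0.87/(2√M) = 0.00219348 at this income.
η = (dQ/dM)·(M/Q) = 0.00219348 × (39329/124.534) = 0.693.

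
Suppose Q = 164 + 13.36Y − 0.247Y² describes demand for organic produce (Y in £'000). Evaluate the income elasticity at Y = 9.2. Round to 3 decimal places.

At Y = 9.2: Q = 266.0059.
dQ/dY = 13.36 − 0.494Y = 8.81520.
η = (dQ/dY)·(Y/Q) = 8.81520 × (9.2/266.0059) = 0.305.

0.305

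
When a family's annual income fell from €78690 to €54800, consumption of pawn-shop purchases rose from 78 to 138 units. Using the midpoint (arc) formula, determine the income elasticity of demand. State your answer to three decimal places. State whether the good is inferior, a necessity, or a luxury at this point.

ΔQ = 138 − 78 = 60; midpoint Q̄ = (78 + 138)/2 = 108.
ΔI = 54800 − 78690 = -23890; midpoint Ī = (78690 + 54800)/2 = 66745.
η = (ΔQ/Q̄) ÷ (ΔI/Ī) = (60/108) ÷ (-23890/66745) = -1.552.
η < 0 ⇒ inferior good.

-1.552 (inferior good)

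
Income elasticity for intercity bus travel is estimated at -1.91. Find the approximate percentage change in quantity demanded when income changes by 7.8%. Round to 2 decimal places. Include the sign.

%ΔQ ≈ η × %ΔI = -1.91 × 7.8% = -14.90%.

-14.90%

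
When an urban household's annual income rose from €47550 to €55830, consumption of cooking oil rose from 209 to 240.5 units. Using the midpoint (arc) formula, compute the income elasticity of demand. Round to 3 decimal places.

0.875

ΔQ = 240.5 − 209 = 31.5; midpoint Q̄ = (209 + 240.5)/2 = 224.75.
ΔI = 55830 − 47550 = 8280; midpoint Ī = (47550 + 55830)/2 = 51690.
η = (ΔQ/Q̄) ÷ (ΔI/Ī) = (31.5/224.75) ÷ (8280/51690) = 0.875.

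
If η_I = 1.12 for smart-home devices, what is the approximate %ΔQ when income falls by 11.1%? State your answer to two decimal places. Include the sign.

%ΔQ ≈ η × %ΔI = 1.12 × (-11.1%) = -12.43%.

-12.43%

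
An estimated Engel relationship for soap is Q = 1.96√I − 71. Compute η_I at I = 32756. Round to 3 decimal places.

At I = 32756: Q = 283.733.
dQ/dI = 1.96/(2√I) = 0.00541478 at this income.
η = (dQ/dI)·(I/Q) = 0.00541478 × (32756/283.733) = 0.625.

0.625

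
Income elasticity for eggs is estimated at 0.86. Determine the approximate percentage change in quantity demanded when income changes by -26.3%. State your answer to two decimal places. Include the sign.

%ΔQ ≈ η × %ΔI = 0.86 × (-26.3%) = -22.62%.

-22.62%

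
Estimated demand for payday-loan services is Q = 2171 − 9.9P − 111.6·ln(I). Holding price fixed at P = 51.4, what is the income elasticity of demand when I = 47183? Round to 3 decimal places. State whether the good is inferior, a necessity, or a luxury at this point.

At P = 51.4, I = 47183: Q = 461.124.
Holding P constant, ∂Q/∂I = -111.6/I = -0.00236526.
η_I = (∂Q/∂I)·(I/Q) = -0.00236526 × (47183/461.124) = -0.242.
Since η < 0, this is an inferior good.

-0.242 (inferior good)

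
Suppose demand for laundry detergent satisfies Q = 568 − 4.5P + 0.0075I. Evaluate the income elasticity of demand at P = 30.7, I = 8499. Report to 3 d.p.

At P = 30.7, I = 8499: Q = 493.593.
Holding P constant, ∂Q/∂I = 0.0075.
η_I = (∂Q/∂I)·(I/Q) = 0.0075 × (8499/493.593) = 0.129.

0.129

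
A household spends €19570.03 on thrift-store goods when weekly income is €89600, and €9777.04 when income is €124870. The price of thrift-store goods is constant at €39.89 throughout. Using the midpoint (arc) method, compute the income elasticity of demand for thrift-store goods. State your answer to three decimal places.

With a constant price, Q₁ = 19570.03/39.89 = 490.600 and Q₂ = 9777.04/39.89 = 245.100 (equivalently, work directly with expenditure since P cancels).
Midpoint %ΔQ = (9777.04 − 19570.03)/14673.54 = -0.66739; midpoint %ΔI = (124870 − 89600)/107235 = 0.32890.
η = -0.66739 / 0.32890 = -2.029.

-2.029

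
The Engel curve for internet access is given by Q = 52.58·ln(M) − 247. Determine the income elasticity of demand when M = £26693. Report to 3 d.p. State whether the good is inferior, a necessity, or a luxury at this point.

At M = 26693: Q = 288.904.
dQ/dM = 52.58/M = 0.0019698 at this income.
η = (dQ/dM)·(M/Q) = 0.0019698 × (26693/288.904) = 0.182.
Since 0 < η < 1, the good is a necessity.

0.182 (necessity)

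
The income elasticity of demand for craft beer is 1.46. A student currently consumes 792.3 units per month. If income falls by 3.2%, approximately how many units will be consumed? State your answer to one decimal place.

%ΔQ ≈ η × %ΔI = 1.46 × (-3.2%) = -4.672%.
New Q ≈ 792.3 × (1 − 0.04672) = 755.3.

755.3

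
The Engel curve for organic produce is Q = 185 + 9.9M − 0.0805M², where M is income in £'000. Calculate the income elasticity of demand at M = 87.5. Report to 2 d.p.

-0.84

At M = 87.5: Q = 434.9219.
dQ/dM = 9.9 − 0.161M = -4.18750.
η = (dQ/dM)·(M/Q) = -4.18750 × (87.5/434.9219) = -0.84.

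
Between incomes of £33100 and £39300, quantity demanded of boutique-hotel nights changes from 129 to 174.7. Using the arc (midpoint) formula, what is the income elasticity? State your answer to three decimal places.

1.757

ΔQ = 174.7 − 129 = 45.7; midpoint Q̄ = (129 + 174.7)/2 = 151.85.
ΔI = 39300 − 33100 = 6200; midpoint Ī = (33100 + 39300)/2 = 36200.
η = (ΔQ/Q̄) ÷ (ΔI/Ī) = (45.7/151.85) ÷ (6200/36200) = 1.757.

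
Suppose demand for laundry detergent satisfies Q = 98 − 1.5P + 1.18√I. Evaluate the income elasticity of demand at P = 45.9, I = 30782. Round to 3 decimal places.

0.438

At P = 45.9, I = 30782: Q = 236.179.
Holding P constant, ∂Q/∂I = 1.18/(2√I) = 0.00336282.
η_I = (∂Q/∂I)·(I/Q) = 0.00336282 × (30782/236.179) = 0.438.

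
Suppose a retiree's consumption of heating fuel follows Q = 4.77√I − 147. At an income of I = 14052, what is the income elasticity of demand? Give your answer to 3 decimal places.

At I = 14052: Q = 418.441.
dQ/dI = 4.77/(2√I) = 0.0201196 at this income.
η = (dQ/dI)·(I/Q) = 0.0201196 × (14052/418.441) = 0.676.

0.676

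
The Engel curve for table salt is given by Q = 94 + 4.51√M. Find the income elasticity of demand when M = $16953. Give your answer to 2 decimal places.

At M = 16953: Q = 681.219.
dQ/dM = 4.51/(2√M) = 0.017319 at this income.
η = (dQ/dM)·(M/Q) = 0.017319 × (16953/681.219) = 0.43.

0.43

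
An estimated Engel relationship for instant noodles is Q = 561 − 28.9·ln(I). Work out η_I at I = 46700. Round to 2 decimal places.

At I = 46700: Q = 250.282.
dQ/dI = -28.9/I = -0.000618844 at this income.
η = (dQ/dI)·(I/Q) = -0.000618844 × (46700/250.282) = -0.12.

-0.12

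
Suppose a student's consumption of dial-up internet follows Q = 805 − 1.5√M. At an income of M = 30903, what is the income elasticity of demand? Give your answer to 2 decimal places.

-0.24

At M = 30903: Q = 541.311.
dQ/dM = -1.5/(2√M) = -0.00426639 at this income.
η = (dQ/dM)·(M/Q) = -0.00426639 × (30903/541.311) = -0.24.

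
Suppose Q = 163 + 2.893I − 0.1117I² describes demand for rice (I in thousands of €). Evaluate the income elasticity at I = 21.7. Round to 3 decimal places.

At I = 21.7: Q = 173.1797.
dQ/dI = 2.893 − 0.2234I = -1.95478.
η = (dQ/dI)·(I/Q) = -1.95478 × (21.7/173.1797) = -0.245.

-0.245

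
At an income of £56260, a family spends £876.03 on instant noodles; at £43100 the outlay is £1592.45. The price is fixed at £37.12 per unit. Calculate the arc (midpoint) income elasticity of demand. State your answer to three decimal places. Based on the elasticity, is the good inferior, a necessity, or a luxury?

With a constant price, Q₁ = 876.03/37.12 = 23.600 and Q₂ = 1592.45/37.12 = 42.900 (equivalently, work directly with expenditure since P cancels).
Midpoint %ΔQ = (1592.45 − 876.03)/1234.24 = 0.58045; midpoint %ΔI = (43100 − 56260)/49680 = -0.26490.
η = 0.58045 / -0.26490 = -2.191.
η < 0 ⇒ inferior good.

-2.191 (inferior good)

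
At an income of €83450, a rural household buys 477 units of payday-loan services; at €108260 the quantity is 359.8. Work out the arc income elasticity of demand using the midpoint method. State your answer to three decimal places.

-1.082

ΔQ = 359.8 − 477 = -117.2; midpoint Q̄ = (477 + 359.8)/2 = 418.4.
ΔI = 108260 − 83450 = 24810; midpoint Ī = (83450 + 108260)/2 = 95855.
η = (ΔQ/Q̄) ÷ (ΔI/Ī) = (-117.2/418.4) ÷ (24810/95855) = -1.082.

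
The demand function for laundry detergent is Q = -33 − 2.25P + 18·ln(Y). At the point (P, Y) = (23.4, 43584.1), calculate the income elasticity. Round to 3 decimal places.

At P = 23.4, Y = 43584.1: Q = 106.634.
Holding P constant, ∂Q/∂Y = 18/Y = 0.000412995.
η_Y = (∂Q/∂Y)·(Y/Q) = 0.000412995 × (43584.1/106.634) = 0.169.

0.169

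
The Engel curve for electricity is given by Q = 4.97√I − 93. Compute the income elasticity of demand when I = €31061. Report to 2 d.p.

0.56

At I = 31061: Q = 782.919.
dQ/dI = 4.97/(2√I) = 0.0141 at this income.
η = (dQ/dI)·(I/Q) = 0.0141 × (31061/782.919) = 0.56.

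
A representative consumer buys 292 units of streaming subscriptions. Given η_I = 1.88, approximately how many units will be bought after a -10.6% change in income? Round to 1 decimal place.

233.8

%ΔQ ≈ η × %ΔI = 1.88 × (-10.6%) = -19.928%.
New Q ≈ 292 × (1 − 0.19928) = 233.8.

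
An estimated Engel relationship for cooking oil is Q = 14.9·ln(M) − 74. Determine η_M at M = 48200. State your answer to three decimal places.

At M = 48200: Q = 86.668.
dQ/dM = 14.9/M = 0.000309129 at this income.
η = (dQ/dM)·(M/Q) = 0.000309129 × (48200/86.668) = 0.172.

0.172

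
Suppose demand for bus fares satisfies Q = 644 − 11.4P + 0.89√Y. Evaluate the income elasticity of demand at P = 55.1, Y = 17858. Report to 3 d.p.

At P = 55.1, Y = 17858: Q = 134.794.
Holding P constant, ∂Q/∂Y = 0.89/(2√Y) = 0.00333.
η_Y = (∂Q/∂Y)·(Y/Q) = 0.00333 × (17858/134.794) = 0.441.

0.441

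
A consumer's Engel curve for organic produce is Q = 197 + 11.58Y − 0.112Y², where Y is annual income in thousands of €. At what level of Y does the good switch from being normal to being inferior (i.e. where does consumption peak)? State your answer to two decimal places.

dQ/dY = 11.58 − 0.224Y.
The good is inferior where dQ/dY < 0. Setting dQ/dY = 0 gives Y = 11.58 / 0.224 = 51.70.

51.70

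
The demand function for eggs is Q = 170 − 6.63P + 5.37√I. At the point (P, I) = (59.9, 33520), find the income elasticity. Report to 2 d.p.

0.65

At P = 59.9, I = 33520: Q = 756.028.
Holding P constant, ∂Q/∂I = 5.37/(2√I) = 0.0146653.
η_I = (∂Q/∂I)·(I/Q) = 0.0146653 × (33520/756.028) = 0.65.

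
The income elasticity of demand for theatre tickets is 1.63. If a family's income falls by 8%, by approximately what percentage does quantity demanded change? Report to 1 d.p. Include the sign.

-13.0%

%ΔQ ≈ η × %ΔI = 1.63 × (-8%) = -13.0%.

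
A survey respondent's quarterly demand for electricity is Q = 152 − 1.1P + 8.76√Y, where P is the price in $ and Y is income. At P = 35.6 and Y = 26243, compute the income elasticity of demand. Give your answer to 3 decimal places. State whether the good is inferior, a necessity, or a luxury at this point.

0.463 (necessity)

At P = 35.6, Y = 26243: Q = 1531.933.
Holding P constant, ∂Q/∂Y = 8.76/(2√Y) = 0.0270376.
η_Y = (∂Q/∂Y)·(Y/Q) = 0.0270376 × (26243/1531.933) = 0.463.
Since 0 < η < 1, this is a necessity.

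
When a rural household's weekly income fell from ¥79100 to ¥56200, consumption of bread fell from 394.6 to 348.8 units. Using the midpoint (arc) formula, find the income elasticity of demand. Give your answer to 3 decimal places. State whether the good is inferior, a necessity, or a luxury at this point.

0.364 (necessity)

ΔQ = 348.8 − 394.6 = -45.8; midpoint Q̄ = (394.6 + 348.8)/2 = 371.7.
ΔI = 56200 − 79100 = -22900; midpoint Ī = (79100 + 56200)/2 = 67650.
η = (ΔQ/Q̄) ÷ (ΔI/Ī) = (-45.8/371.7) ÷ (-22900/67650) = 0.364.
0 < η < 1 ⇒ necessity.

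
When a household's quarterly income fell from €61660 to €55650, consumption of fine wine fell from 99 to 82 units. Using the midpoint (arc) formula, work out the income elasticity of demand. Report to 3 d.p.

1.833

ΔQ = 82 − 99 = -17; midpoint Q̄ = (99 + 82)/2 = 90.5.
ΔI = 55650 − 61660 = -6010; midpoint Ī = (61660 + 55650)/2 = 58655.
η = (ΔQ/Q̄) ÷ (ΔI/Ī) = (-17/90.5) ÷ (-6010/58655) = 1.833.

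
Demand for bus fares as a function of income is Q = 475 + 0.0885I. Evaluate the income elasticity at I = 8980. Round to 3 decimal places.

0.626

At I = 8980: Q = 1269.730.
dQ/dI = 0.0885.
η = (dQ/dI)·(I/Q) = 0.0885 × (8980/1269.730) = 0.626.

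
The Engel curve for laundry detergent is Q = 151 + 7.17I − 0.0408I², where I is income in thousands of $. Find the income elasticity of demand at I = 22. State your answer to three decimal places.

At I = 22: Q = 288.9928.
dQ/dI = 7.17 − 0.0816I = 5.37480.
η = (dQ/dI)·(I/Q) = 5.37480 × (22/288.9928) = 0.409.

0.409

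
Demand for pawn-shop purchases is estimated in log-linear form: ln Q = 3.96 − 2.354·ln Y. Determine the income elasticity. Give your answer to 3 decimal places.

-2.354

In a log-linear demand, the coefficient on ln Y is the income elasticity.
So η = -2.354.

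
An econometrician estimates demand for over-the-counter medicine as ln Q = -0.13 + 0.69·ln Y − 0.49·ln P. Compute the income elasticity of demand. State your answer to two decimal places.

In a log-linear demand, the coefficient on ln Y is the income elasticity.
So η = 0.69.

0.69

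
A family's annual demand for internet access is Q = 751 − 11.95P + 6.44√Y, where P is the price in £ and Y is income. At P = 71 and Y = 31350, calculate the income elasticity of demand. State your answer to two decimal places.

0.55

At P = 71, Y = 31350: Q = 1042.812.
Holding P constant, ∂Q/∂Y = 6.44/(2√Y) = 0.018186.
η_Y = (∂Q/∂Y)·(Y/Q) = 0.018186 × (31350/1042.812) = 0.55.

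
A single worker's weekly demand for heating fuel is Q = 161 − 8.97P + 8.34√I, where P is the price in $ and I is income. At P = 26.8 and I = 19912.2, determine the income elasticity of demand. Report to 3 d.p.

0.536

At P = 26.8, I = 19912.2: Q = 1097.466.
Holding P constant, ∂Q/∂I = 8.34/(2√I) = 0.0295513.
η_I = (∂Q/∂I)·(I/Q) = 0.0295513 × (19912.2/1097.466) = 0.536.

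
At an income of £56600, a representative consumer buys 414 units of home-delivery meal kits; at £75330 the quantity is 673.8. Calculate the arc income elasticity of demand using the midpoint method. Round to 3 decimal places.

1.682

ΔQ = 673.8 − 414 = 259.8; midpoint Q̄ = (414 + 673.8)/2 = 543.9.
ΔI = 75330 − 56600 = 18730; midpoint Ī = (56600 + 75330)/2 = 65965.
η = (ΔQ/Q̄) ÷ (ΔI/Ī) = (259.8/543.9) ÷ (18730/65965) = 1.682.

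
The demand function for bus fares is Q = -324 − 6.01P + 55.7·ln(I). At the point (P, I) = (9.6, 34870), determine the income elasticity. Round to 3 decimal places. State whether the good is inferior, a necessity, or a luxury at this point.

0.277 (necessity)

At P = 9.6, I = 34870: Q = 200.892.
Holding P constant, ∂Q/∂I = 55.7/I = 0.00159736.
η_I = (∂Q/∂I)·(I/Q) = 0.00159736 × (34870/200.892) = 0.277.
Since 0 < η < 1, this is a necessity.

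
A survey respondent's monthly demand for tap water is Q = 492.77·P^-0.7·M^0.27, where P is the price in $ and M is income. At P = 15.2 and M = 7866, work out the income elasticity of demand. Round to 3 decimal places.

0.270

For a multiplicative demand Q = A·P^α·M^β, the income elasticity is β everywhere.
Here β = 0.27, so η = 0.270.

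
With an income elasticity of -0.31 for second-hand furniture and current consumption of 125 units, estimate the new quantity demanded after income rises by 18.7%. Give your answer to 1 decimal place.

%ΔQ ≈ η × %ΔI = -0.31 × 18.7% = -5.797%.
New Q ≈ 125 × (1 − 0.05797) = 117.8.

117.8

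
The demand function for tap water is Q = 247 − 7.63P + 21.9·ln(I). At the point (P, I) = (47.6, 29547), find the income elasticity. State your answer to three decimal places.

0.200

At P = 47.6, I = 29547: Q = 109.245.
Holding P constant, ∂Q/∂I = 21.9/I = 0.000741192.
η_I = (∂Q/∂I)·(I/Q) = 0.000741192 × (29547/109.245) = 0.200.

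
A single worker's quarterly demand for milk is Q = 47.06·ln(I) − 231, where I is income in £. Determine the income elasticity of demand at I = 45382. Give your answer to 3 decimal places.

At I = 45382: Q = 273.618.
dQ/dI = 47.06/I = 0.00103698 at this income.
η = (dQ/dI)·(I/Q) = 0.00103698 × (45382/273.618) = 0.172.

0.172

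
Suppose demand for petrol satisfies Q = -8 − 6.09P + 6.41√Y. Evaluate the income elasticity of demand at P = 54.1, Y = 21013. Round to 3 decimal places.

0.785

At P = 54.1, Y = 21013: Q = 591.716.
Holding P constant, ∂Q/∂Y = 6.41/(2√Y) = 0.0221098.
η_Y = (∂Q/∂Y)·(Y/Q) = 0.0221098 × (21013/591.716) = 0.785.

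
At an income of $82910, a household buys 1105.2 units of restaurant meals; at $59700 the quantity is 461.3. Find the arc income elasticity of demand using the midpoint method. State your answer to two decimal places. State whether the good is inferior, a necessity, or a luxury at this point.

2.53 (luxury)

ΔQ = 461.3 − 1105.2 = -643.9; midpoint Q̄ = (1105.2 + 461.3)/2 = 783.25.
ΔI = 59700 − 82910 = -23210; midpoint Ī = (82910 + 59700)/2 = 71305.
η = (ΔQ/Q̄) ÷ (ΔI/Ī) = (-643.9/783.25) ÷ (-23210/71305) = 2.53.
η > 1 ⇒ luxury.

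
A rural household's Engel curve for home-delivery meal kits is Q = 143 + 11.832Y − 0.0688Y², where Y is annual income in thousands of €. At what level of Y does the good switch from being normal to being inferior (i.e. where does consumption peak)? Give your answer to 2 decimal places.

85.99

dQ/dY = 11.832 − 0.1376Y.
The good is inferior where dQ/dY < 0. Setting dQ/dY = 0 gives Y = 11.832 / 0.1376 = 85.99.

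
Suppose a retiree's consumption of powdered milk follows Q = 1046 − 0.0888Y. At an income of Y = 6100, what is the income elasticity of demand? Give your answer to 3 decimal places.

At Y = 6100: Q = 504.320.
dQ/dY = −0.0888.
η = (dQ/dY)·(Y/Q) = -0.0888 × (6100/504.320) = -1.074.

-1.074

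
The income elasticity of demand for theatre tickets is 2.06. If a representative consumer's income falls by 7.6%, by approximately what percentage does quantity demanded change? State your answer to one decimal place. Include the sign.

%ΔQ ≈ η × %ΔI = 2.06 × (-7.6%) = -15.7%.

-15.7%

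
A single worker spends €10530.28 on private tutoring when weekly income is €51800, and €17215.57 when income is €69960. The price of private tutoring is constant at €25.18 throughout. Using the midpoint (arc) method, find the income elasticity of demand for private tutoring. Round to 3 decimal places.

With a constant price, Q₁ = 10530.28/25.18 = 418.200 and Q₂ = 17215.57/25.18 = 683.700 (equivalently, work directly with expenditure since P cancels).
Midpoint %ΔQ = (17215.57 − 10530.28)/13872.93 = 0.48189; midpoint %ΔI = (69960 − 51800)/60880 = 0.29829.
η = 0.48189 / 0.29829 = 1.616.

1.616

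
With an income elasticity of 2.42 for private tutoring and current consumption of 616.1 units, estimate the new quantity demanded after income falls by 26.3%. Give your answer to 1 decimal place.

224.0

%ΔQ ≈ η × %ΔI = 2.42 × (-26.3%) = -63.646%.
New Q ≈ 616.1 × (1 − 0.63646) = 224.0.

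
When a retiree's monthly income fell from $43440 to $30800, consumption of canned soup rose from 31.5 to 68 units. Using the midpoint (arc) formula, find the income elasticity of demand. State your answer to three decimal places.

-2.155

ΔQ = 68 − 31.5 = 36.5; midpoint Q̄ = (31.5 + 68)/2 = 49.75.
ΔI = 30800 − 43440 = -12640; midpoint Ī = (43440 + 30800)/2 = 37120.
η = (ΔQ/Q̄) ÷ (ΔI/Ī) = (36.5/49.75) ÷ (-12640/37120) = -2.155.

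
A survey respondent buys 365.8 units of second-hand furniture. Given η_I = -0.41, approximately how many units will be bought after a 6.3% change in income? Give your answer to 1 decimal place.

356.4

%ΔQ ≈ η × %ΔI = -0.41 × 6.3% = -2.583%.
New Q ≈ 365.8 × (1 − 0.02583) = 356.4.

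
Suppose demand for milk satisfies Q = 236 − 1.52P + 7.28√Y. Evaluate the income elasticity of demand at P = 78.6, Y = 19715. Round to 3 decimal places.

At P = 78.6, Y = 19715: Q = 1138.714.
Holding P constant, ∂Q/∂Y = 7.28/(2√Y) = 0.0259241.
η_Y = (∂Q/∂Y)·(Y/Q) = 0.0259241 × (19715/1138.714) = 0.449.

0.449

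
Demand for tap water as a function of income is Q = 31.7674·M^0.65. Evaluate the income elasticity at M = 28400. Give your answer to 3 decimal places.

0.650

For Q = A·M^β the income elasticity is constant and equal to β.
Here β = 0.65, so η = 0.650.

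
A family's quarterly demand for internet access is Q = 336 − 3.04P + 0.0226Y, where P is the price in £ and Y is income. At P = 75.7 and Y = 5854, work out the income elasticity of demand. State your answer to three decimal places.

0.555

At P = 75.7, Y = 5854: Q = 238.172.
Holding P constant, ∂Q/∂Y = 0.0226.
η_Y = (∂Q/∂Y)·(Y/Q) = 0.0226 × (5854/238.172) = 0.555.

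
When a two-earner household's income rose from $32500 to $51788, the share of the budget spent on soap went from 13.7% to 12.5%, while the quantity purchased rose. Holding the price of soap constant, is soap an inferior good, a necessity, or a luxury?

Quantity rises but the budget share falls as income rises, so 0 < η < 1.

necessity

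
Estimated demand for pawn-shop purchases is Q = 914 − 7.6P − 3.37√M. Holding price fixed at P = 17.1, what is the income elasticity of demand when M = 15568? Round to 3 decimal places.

At P = 17.1, M = 15568: Q = 363.559.
Holding P constant, ∂Q/∂M = -3.37/(2√M) = -0.0135047.
η_M = (∂Q/∂M)·(M/Q) = -0.0135047 × (15568/363.559) = -0.578.

-0.578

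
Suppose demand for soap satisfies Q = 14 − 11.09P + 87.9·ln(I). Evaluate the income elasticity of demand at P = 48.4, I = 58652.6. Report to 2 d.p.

At P = 48.4, I = 58652.6: Q = 442.332.
Holding P constant, ∂Q/∂I = 87.9/I = 0.00149865.
η_I = (∂Q/∂I)·(I/Q) = 0.00149865 × (58652.6/442.332) = 0.20.

0.20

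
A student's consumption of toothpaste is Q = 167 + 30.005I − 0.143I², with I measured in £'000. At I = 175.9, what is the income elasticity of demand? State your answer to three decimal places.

-3.500

At I = 175.9: Q = 1020.3437.
dQ/dI = 30.005 − 0.286I = -20.30240.
η = (dQ/dI)·(I/Q) = -20.30240 × (175.9/1020.3437) = -3.500.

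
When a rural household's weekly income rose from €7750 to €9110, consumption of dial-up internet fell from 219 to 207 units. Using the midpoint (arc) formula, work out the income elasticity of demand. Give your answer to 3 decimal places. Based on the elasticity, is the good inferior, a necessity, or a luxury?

ΔQ = 207 − 219 = -12; midpoint Q̄ = (219 + 207)/2 = 213.
ΔI = 9110 − 7750 = 1360; midpoint Ī = (7750 + 9110)/2 = 8430.
η = (ΔQ/Q̄) ÷ (ΔI/Ī) = (-12/213) ÷ (1360/8430) = -0.349.
η < 0 ⇒ inferior good.

-0.349 (inferior good)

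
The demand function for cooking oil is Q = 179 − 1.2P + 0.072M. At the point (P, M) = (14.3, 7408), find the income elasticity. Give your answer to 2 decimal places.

0.77

At P = 14.3, M = 7408: Q = 695.216.
Holding P constant, ∂Q/∂M = 0.072.
η_M = (∂Q/∂M)·(M/Q) = 0.072 × (7408/695.216) = 0.77.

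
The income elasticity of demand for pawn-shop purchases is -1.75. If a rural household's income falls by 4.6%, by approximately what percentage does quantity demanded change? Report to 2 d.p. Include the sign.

%ΔQ ≈ η × %ΔI = -1.75 × (-4.6%) = 8.05%.

8.05%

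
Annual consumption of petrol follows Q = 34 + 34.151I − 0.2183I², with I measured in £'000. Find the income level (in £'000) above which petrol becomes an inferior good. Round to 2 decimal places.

dQ/dI = 34.151 − 0.4366I.
The good is inferior where dQ/dI < 0. Setting dQ/dI = 0 gives I = 34.151 / 0.4366 = 78.22.

78.22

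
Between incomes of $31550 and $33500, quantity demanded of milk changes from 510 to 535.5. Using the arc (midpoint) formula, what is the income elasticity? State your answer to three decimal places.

ΔQ = 535.5 − 510 = 25.5; midpoint Q̄ = (510 + 535.5)/2 = 522.75.
ΔI = 33500 − 31550 = 1950; midpoint Ī = (31550 + 33500)/2 = 32525.
η = (ΔQ/Q̄) ÷ (ΔI/Ī) = (25.5/522.75) ÷ (1950/32525) = 0.814.

0.814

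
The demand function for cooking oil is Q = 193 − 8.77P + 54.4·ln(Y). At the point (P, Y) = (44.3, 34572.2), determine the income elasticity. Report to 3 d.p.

At P = 44.3, Y = 34572.2: Q = 373.013.
Holding P constant, ∂Q/∂Y = 54.4/Y = 0.00157352.
η_Y = (∂Q/∂Y)·(Y/Q) = 0.00157352 × (34572.2/373.013) = 0.146.

0.146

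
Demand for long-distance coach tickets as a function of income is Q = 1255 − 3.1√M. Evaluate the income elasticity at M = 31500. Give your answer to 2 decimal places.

At M = 31500: Q = 704.805.
dQ/dM = -3.1/(2√M) = -0.00873326 at this income.
η = (dQ/dM)·(M/Q) = -0.00873326 × (31500/704.805) = -0.39.

-0.39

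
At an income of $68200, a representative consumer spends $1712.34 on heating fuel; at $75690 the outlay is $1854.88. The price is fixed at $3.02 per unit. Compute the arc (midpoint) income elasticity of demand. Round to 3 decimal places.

With a constant price, Q₁ = 1712.34/3.02 = 567.000 and Q₂ = 1854.88/3.02 = 614.199 (equivalently, work directly with expenditure since P cancels).
Midpoint %ΔQ = (1854.88 − 1712.34)/1783.61 = 0.07992; midpoint %ΔI = (75690 − 68200)/71945 = 0.10411.
η = 0.07992 / 0.10411 = 0.768.

0.768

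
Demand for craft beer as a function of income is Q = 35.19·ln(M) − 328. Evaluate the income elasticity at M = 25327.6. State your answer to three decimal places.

1.221

At M = 25327.6: Q = 28.814.
dQ/dM = 35.19/M = 0.00138939 at this income.
η = (dQ/dM)·(M/Q) = 0.00138939 × (25327.6/28.814) = 1.221.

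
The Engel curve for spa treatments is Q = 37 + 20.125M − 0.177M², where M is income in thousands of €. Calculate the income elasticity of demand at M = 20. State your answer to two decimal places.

0.71

At M = 20: Q = 368.7000.
dQ/dM = 20.125 − 0.354M = 13.04500.
η = (dQ/dM)·(M/Q) = 13.04500 × (20/368.7000) = 0.71.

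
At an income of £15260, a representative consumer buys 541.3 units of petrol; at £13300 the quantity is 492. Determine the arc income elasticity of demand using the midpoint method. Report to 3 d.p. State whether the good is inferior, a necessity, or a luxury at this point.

ΔQ = 492 − 541.3 = -49.3; midpoint Q̄ = (541.3 + 492)/2 = 516.65.
ΔI = 13300 − 15260 = -1960; midpoint Ī = (15260 + 13300)/2 = 14280.
η = (ΔQ/Q̄) ÷ (ΔI/Ī) = (-49.3/516.65) ÷ (-1960/14280) = 0.695.
0 < η < 1 ⇒ necessity.

0.695 (necessity)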